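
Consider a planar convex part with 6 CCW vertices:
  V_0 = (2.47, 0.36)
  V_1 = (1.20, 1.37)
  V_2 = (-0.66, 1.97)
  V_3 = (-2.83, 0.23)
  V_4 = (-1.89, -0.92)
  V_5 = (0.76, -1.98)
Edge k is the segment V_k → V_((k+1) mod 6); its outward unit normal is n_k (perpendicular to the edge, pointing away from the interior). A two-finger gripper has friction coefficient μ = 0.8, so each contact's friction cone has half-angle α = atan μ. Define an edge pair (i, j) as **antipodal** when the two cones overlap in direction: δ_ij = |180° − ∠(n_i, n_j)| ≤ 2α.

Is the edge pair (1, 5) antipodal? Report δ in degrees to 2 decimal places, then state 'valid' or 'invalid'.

α = atan 0.8 = 38.66°;  2α = 77.32°
edge 1: e_1 = (-1.86, +0.60);  n_1 = (+0.3070, +0.9517)
edge 5: e_5 = (+1.71, +2.34);  n_5 = (+0.8074, -0.5900)
∠(n_1, n_5) = 108.28°
δ = |180° − 108.28°| = 71.72°
71.72° ≤ 2α = 77.32°  →  valid

δ = 71.72°, valid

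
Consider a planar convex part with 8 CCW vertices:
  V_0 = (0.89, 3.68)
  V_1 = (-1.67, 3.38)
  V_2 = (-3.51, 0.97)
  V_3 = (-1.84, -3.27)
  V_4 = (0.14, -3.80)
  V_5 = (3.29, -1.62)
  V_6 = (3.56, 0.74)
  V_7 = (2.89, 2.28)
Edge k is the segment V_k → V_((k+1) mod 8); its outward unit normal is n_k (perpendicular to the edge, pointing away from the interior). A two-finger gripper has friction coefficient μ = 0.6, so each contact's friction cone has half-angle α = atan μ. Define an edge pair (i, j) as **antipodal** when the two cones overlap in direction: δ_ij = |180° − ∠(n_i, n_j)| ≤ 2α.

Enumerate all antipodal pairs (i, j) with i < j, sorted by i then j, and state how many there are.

α = atan 0.6 = 30.96°;  2α = 61.93°
n_0 = (-0.1164, +0.9932)
n_1 = (-0.7948, +0.6068)
n_2 = (-0.9304, -0.3665)
n_3 = (-0.2586, -0.9660)
n_4 = (+0.5691, -0.8223)
n_5 = (+0.9935, -0.1137)
n_6 = (+0.9170, +0.3989)
n_7 = (+0.5735, +0.8192)
  (0,1): δ = 134.05°  ·
  (0,2): δ = 75.19°  ·
  (0,3): δ = 21.67°  ✓
  (0,4): δ = 28.00°  ✓
  (0,5): δ = 76.79°  ·
  (0,6): δ = 106.83°  ·
  (0,7): δ = 138.32°  ·
  (1,2): δ = 121.14°  ·
  (1,3): δ = 67.62°  ·
  (1,4): δ = 17.95°  ✓
  (1,5): δ = 30.83°  ✓
  (1,6): δ = 60.87°  ✓
  (1,7): δ = 92.37°  ·
  (2,3): δ = 126.48°  ·
  (2,4): δ = 76.81°  ·
  (2,5): δ = 28.02°  ✓
  (2,6): δ = 2.01°  ✓
  (2,7): δ = 33.51°  ✓
  (3,4): δ = 130.33°  ·
  (3,5): δ = 81.54°  ·
  (3,6): δ = 51.50°  ✓
  (3,7): δ = 20.01°  ✓
  (4,5): δ = 131.21°  ·
  (4,6): δ = 101.17°  ·
  (4,7): δ = 69.68°  ·
  (5,6): δ = 149.96°  ·
  (5,7): δ = 118.47°  ·
  (6,7): δ = 148.50°  ·
antipodal pairs: 10

count = 10; pairs: (0,3), (0,4), (1,4), (1,5), (1,6), (2,5), (2,6), (2,7), (3,6), (3,7)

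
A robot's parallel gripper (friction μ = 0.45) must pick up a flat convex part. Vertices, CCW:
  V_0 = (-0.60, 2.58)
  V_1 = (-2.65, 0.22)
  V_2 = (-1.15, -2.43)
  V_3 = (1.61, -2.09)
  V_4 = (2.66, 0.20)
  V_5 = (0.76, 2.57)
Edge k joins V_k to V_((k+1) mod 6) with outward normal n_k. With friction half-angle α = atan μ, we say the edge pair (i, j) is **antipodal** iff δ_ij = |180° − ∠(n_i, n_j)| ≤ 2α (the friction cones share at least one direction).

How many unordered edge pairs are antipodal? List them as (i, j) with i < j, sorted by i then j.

α = atan 0.45 = 24.23°;  2α = 48.46°
n_0 = (-0.7549, +0.6558)
n_1 = (-0.8703, -0.4926)
n_2 = (+0.1223, -0.9925)
n_3 = (+0.9090, -0.4168)
n_4 = (+0.7802, +0.6255)
n_5 = (+0.0074, +1.0000)
  (0,1): δ = 109.51°  ·
  (0,2): δ = 42.00°  ✓
  (0,3): δ = 16.35°  ✓
  (0,4): δ = 79.70°  ·
  (0,5): δ = 130.56°  ·
  (1,2): δ = 112.49°  ·
  (1,3): δ = 54.14°  ·
  (1,4): δ = 9.21°  ✓
  (1,5): δ = 60.07°  ·
  (2,3): δ = 121.65°  ·
  (2,4): δ = 58.30°  ·
  (2,5): δ = 7.44°  ✓
  (3,4): δ = 116.65°  ·
  (3,5): δ = 65.79°  ·
  (4,5): δ = 129.14°  ·
antipodal pairs: 4

count = 4; pairs: (0,2), (0,3), (1,4), (2,5)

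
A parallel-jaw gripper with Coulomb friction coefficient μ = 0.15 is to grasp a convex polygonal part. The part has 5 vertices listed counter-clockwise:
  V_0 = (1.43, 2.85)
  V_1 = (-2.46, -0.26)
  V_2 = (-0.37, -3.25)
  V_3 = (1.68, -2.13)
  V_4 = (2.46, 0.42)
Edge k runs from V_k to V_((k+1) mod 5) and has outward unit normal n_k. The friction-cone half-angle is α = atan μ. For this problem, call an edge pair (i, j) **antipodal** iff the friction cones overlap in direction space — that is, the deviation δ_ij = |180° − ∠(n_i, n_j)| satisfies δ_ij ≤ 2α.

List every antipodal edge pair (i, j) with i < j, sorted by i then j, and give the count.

count = 2; pairs: (0,2), (1,4)

α = atan 0.15 = 8.53°;  2α = 17.06°
n_0 = (-0.6245, +0.7811)
n_1 = (-0.8196, -0.5729)
n_2 = (+0.4795, -0.8776)
n_3 = (+0.9563, -0.2925)
n_4 = (+0.9207, +0.3903)
  (0,1): δ = 93.69°  ·
  (0,2): δ = 9.99°  ✓
  (0,3): δ = 34.35°  ·
  (0,4): δ = 74.33°  ·
  (1,2): δ = 96.30°  ·
  (1,3): δ = 51.96°  ·
  (1,4): δ = 11.98°  ✓
  (2,3): δ = 135.66°  ·
  (2,4): δ = 95.68°  ·
  (3,4): δ = 140.02°  ·
antipodal pairs: 2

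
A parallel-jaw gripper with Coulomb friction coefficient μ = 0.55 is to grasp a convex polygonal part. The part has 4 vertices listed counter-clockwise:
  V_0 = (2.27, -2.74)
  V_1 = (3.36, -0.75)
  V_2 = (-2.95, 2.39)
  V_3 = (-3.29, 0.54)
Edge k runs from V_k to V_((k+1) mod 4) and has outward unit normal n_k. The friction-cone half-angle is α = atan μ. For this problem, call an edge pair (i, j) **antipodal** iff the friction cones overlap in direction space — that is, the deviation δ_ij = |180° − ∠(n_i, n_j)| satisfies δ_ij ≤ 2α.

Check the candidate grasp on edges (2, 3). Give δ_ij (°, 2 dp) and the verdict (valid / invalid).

α = atan 0.55 = 28.81°;  2α = 57.62°
edge 2: e_2 = (-0.34, -1.85);  n_2 = (-0.9835, +0.1808)
edge 3: e_3 = (+5.56, -3.28);  n_3 = (-0.5081, -0.8613)
∠(n_2, n_3) = 69.88°
δ = |180° − 69.88°| = 110.12°
110.12° > 2α = 57.62°  →  invalid

δ = 110.12°, invalid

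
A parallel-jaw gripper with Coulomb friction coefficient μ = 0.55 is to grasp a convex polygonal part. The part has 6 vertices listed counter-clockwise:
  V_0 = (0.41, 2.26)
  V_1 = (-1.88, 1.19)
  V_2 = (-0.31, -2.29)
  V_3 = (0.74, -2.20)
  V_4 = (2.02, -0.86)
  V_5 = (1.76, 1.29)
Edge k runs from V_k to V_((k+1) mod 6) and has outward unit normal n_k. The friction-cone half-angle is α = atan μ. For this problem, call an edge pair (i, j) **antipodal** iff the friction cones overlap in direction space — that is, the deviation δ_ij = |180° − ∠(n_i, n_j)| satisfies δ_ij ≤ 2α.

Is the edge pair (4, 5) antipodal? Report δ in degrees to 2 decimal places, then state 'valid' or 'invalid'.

α = atan 0.55 = 28.81°;  2α = 57.62°
edge 4: e_4 = (-0.26, +2.15);  n_4 = (+0.9928, +0.1201)
edge 5: e_5 = (-1.35, +0.97);  n_5 = (+0.5835, +0.8121)
∠(n_4, n_5) = 47.41°
δ = |180° − 47.41°| = 132.59°
132.59° > 2α = 57.62°  →  invalid

δ = 132.59°, invalid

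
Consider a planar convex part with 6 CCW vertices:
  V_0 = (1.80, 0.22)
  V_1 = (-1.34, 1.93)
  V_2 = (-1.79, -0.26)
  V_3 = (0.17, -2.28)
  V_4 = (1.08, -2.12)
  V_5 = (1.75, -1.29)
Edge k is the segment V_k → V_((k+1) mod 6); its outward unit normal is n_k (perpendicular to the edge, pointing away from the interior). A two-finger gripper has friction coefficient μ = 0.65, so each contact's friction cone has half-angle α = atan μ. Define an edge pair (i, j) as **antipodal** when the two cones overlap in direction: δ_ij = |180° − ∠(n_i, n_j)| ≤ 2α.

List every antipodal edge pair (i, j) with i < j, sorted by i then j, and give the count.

count = 5; pairs: (0,2), (0,3), (1,4), (1,5), (2,5)

α = atan 0.65 = 33.02°;  2α = 66.05°
n_0 = (+0.4783, +0.8782)
n_1 = (-0.9795, +0.2013)
n_2 = (-0.7177, -0.6964)
n_3 = (+0.1732, -0.9849)
n_4 = (+0.7781, -0.6281)
n_5 = (+0.9995, -0.0331)
  (0,1): δ = 73.04°  ·
  (0,2): δ = 17.29°  ✓
  (0,3): δ = 38.54°  ✓
  (0,4): δ = 79.66°  ·
  (0,5): δ = 116.68°  ·
  (1,2): δ = 124.25°  ·
  (1,3): δ = 68.42°  ·
  (1,4): δ = 27.30°  ✓
  (1,5): δ = 9.71°  ✓
  (2,3): δ = 124.16°  ·
  (2,4): δ = 83.05°  ·
  (2,5): δ = 46.03°  ✓
  (3,4): δ = 138.88°  ·
  (3,5): δ = 101.87°  ·
  (4,5): δ = 142.99°  ·
antipodal pairs: 5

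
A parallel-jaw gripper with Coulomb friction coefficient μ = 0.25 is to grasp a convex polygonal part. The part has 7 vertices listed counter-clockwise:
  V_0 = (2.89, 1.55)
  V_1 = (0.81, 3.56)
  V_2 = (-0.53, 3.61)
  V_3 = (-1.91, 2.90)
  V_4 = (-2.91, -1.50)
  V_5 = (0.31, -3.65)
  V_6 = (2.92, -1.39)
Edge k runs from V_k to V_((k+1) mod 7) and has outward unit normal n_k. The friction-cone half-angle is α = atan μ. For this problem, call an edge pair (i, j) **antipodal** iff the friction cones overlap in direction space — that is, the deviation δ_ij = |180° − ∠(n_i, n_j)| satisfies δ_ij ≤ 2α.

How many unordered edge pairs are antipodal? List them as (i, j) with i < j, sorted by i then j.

count = 3; pairs: (0,4), (2,5), (3,6)

α = atan 0.25 = 14.04°;  2α = 28.07°
n_0 = (+0.6949, +0.7191)
n_1 = (+0.0373, +0.9993)
n_2 = (-0.4575, +0.8892)
n_3 = (-0.9751, +0.2216)
n_4 = (-0.5553, -0.8317)
n_5 = (+0.6546, -0.7560)
n_6 = (+0.9999, +0.0102)
  (0,1): δ = 138.12°  ·
  (0,2): δ = 108.76°  ·
  (0,3): δ = 58.78°  ·
  (0,4): δ = 10.29°  ✓
  (0,5): δ = 84.91°  ·
  (0,6): δ = 134.60°  ·
  (1,2): δ = 150.64°  ·
  (1,3): δ = 100.67°  ·
  (1,4): δ = 31.59°  ·
  (1,5): δ = 43.03°  ·
  (1,6): δ = 92.72°  ·
  (2,3): δ = 130.03°  ·
  (2,4): δ = 60.96°  ·
  (2,5): δ = 13.66°  ✓
  (2,6): δ = 63.36°  ·
  (3,4): δ = 110.93°  ·
  (3,5): δ = 36.31°  ·
  (3,6): δ = 13.39°  ✓
  (4,5): δ = 105.38°  ·
  (4,6): δ = 55.68°  ·
  (5,6): δ = 130.30°  ·
antipodal pairs: 3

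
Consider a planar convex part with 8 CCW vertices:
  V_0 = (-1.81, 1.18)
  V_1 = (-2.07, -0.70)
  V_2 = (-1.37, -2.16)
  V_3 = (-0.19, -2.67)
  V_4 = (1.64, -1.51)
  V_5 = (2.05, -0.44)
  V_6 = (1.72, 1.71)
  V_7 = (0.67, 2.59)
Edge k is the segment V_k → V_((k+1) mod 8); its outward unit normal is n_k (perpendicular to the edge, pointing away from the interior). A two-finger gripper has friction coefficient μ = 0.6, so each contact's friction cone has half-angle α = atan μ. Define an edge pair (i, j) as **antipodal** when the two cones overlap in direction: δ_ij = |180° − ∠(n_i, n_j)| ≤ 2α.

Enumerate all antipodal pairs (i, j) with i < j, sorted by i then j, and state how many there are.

count = 12; pairs: (0,3), (0,4), (0,5), (0,6), (1,4), (1,5), (1,6), (2,5), (2,6), (2,7), (3,7), (4,7)

α = atan 0.6 = 30.96°;  2α = 61.93°
n_0 = (-0.9906, +0.1370)
n_1 = (-0.9017, -0.4323)
n_2 = (-0.3967, -0.9179)
n_3 = (+0.5354, -0.8446)
n_4 = (+0.9338, -0.3578)
n_5 = (+0.9884, +0.1517)
n_6 = (+0.6423, +0.7664)
n_7 = (-0.4943, +0.8693)
  (0,1): δ = 146.51°  ·
  (0,2): δ = 105.50°  ·
  (0,3): δ = 49.76°  ✓
  (0,4): δ = 13.09°  ✓
  (0,5): δ = 16.60°  ✓
  (0,6): δ = 57.91°  ✓
  (0,7): δ = 127.49°  ·
  (1,2): δ = 138.99°  ·
  (1,3): δ = 83.25°  ·
  (1,4): δ = 46.58°  ✓
  (1,5): δ = 16.89°  ✓
  (1,6): δ = 24.42°  ✓
  (1,7): δ = 94.00°  ·
  (2,3): δ = 124.26°  ·
  (2,4): δ = 87.59°  ·
  (2,5): δ = 57.90°  ✓
  (2,6): δ = 16.59°  ✓
  (2,7): δ = 52.99°  ✓
  (3,4): δ = 143.34°  ·
  (3,5): δ = 113.64°  ·
  (3,6): δ = 72.34°  ·
  (3,7): δ = 2.75°  ✓
  (4,5): δ = 150.31°  ·
  (4,6): δ = 109.00°  ·
  (4,7): δ = 39.41°  ✓
  (5,6): δ = 138.69°  ·
  (5,7): δ = 69.11°  ·
  (6,7): δ = 110.41°  ·
antipodal pairs: 12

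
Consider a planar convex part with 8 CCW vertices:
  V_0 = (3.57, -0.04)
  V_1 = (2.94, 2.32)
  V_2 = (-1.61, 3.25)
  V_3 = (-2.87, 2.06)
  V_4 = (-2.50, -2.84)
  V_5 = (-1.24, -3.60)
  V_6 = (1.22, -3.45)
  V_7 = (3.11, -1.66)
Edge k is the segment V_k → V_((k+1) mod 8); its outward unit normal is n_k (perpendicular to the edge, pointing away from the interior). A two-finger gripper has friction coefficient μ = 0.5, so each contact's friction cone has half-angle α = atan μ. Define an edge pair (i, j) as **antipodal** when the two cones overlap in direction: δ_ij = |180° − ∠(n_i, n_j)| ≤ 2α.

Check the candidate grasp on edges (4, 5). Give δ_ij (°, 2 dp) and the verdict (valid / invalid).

δ = 145.41°, invalid

α = atan 0.5 = 26.57°;  2α = 53.13°
edge 4: e_4 = (+1.26, -0.76);  n_4 = (-0.5165, -0.8563)
edge 5: e_5 = (+2.46, +0.15);  n_5 = (+0.0609, -0.9981)
∠(n_4, n_5) = 34.59°
δ = |180° − 34.59°| = 145.41°
145.41° > 2α = 53.13°  →  invalid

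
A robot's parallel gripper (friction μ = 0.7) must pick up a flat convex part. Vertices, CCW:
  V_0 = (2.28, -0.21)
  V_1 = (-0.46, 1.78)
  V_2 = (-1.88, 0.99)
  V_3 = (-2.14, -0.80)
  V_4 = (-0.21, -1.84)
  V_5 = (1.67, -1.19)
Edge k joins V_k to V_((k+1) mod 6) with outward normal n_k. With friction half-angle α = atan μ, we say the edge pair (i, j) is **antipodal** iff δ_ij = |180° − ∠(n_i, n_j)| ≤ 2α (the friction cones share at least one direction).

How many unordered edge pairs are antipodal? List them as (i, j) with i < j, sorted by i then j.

count = 8; pairs: (0,2), (0,3), (0,4), (1,3), (1,4), (1,5), (2,4), (2,5)

α = atan 0.7 = 34.99°;  2α = 69.98°
n_0 = (+0.5876, +0.8091)
n_1 = (-0.4862, +0.8739)
n_2 = (-0.9896, +0.1437)
n_3 = (-0.4744, -0.8803)
n_4 = (+0.3268, -0.9451)
n_5 = (+0.8490, -0.5284)
  (0,1): δ = 114.92°  ·
  (0,2): δ = 62.27°  ✓
  (0,3): δ = 7.67°  ✓
  (0,4): δ = 55.06°  ✓
  (0,5): δ = 94.09°  ·
  (1,2): δ = 127.35°  ·
  (1,3): δ = 57.41°  ✓
  (1,4): δ = 10.02°  ✓
  (1,5): δ = 29.01°  ✓
  (2,3): δ = 110.05°  ·
  (2,4): δ = 62.66°  ✓
  (2,5): δ = 23.64°  ✓
  (3,4): δ = 132.61°  ·
  (3,5): δ = 93.58°  ·
  (4,5): δ = 140.97°  ·
antipodal pairs: 8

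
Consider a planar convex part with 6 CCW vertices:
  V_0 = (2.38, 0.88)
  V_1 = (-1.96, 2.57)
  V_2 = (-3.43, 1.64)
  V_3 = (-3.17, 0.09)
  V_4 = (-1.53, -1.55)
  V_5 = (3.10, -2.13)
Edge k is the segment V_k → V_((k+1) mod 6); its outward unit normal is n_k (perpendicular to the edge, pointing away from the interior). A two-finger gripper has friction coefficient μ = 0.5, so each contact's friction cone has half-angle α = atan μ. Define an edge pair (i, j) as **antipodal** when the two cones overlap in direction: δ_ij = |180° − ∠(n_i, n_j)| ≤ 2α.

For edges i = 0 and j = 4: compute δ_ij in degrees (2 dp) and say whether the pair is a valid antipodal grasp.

α = atan 0.5 = 26.57°;  2α = 53.13°
edge 0: e_0 = (-4.34, +1.69);  n_0 = (+0.3629, +0.9318)
edge 4: e_4 = (+4.63, -0.58);  n_4 = (-0.1243, -0.9922)
∠(n_0, n_4) = 165.86°
δ = |180° − 165.86°| = 14.14°
14.14° ≤ 2α = 53.13°  →  valid

δ = 14.14°, valid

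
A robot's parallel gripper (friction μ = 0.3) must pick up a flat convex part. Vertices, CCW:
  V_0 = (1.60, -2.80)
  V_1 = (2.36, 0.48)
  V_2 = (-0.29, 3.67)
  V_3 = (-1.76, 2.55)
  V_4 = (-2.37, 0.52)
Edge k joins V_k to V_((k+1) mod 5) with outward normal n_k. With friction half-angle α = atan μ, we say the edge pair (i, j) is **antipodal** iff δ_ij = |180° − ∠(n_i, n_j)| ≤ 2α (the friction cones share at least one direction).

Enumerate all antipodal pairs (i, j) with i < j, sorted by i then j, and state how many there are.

count = 2; pairs: (0,3), (1,4)

α = atan 0.3 = 16.70°;  2α = 33.40°
n_0 = (+0.9742, -0.2257)
n_1 = (+0.7692, +0.6390)
n_2 = (-0.6060, +0.7954)
n_3 = (-0.9577, +0.2878)
n_4 = (-0.6415, -0.7671)
  (0,1): δ = 127.24°  ·
  (0,2): δ = 39.65°  ·
  (0,3): δ = 3.68°  ✓
  (0,4): δ = 63.14°  ·
  (1,2): δ = 92.41°  ·
  (1,3): δ = 56.44°  ·
  (1,4): δ = 10.38°  ✓
  (2,3): δ = 144.03°  ·
  (2,4): δ = 77.21°  ·
  (3,4): δ = 113.18°  ·
antipodal pairs: 2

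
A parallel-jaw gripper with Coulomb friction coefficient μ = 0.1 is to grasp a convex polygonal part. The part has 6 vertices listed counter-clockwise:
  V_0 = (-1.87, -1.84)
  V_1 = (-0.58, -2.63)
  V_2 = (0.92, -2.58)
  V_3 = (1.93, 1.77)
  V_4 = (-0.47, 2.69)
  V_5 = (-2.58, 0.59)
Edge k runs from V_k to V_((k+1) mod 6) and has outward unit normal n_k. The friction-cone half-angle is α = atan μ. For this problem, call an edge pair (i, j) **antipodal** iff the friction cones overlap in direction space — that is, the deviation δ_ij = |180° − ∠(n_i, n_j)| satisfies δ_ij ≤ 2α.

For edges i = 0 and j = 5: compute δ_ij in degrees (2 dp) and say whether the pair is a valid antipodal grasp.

δ = 137.77°, invalid

α = atan 0.1 = 5.71°;  2α = 11.42°
edge 0: e_0 = (+1.29, -0.79);  n_0 = (-0.5223, -0.8528)
edge 5: e_5 = (+0.71, -2.43);  n_5 = (-0.9599, -0.2805)
∠(n_0, n_5) = 42.23°
δ = |180° − 42.23°| = 137.77°
137.77° > 2α = 11.42°  →  invalid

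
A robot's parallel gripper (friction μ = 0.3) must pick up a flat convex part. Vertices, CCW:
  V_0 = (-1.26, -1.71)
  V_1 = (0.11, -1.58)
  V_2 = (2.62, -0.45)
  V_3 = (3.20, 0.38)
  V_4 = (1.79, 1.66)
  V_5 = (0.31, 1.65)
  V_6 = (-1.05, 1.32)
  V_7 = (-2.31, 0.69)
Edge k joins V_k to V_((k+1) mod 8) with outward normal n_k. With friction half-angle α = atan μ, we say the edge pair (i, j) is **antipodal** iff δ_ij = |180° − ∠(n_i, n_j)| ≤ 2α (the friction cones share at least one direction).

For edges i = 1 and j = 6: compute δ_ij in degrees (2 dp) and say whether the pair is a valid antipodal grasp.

α = atan 0.3 = 16.70°;  2α = 33.40°
edge 1: e_1 = (+2.51, +1.13);  n_1 = (+0.4105, -0.9119)
edge 6: e_6 = (-1.26, -0.63);  n_6 = (-0.4472, +0.8944)
∠(n_1, n_6) = 177.67°
δ = |180° − 177.67°| = 2.33°
2.33° ≤ 2α = 33.40°  →  valid

δ = 2.33°, valid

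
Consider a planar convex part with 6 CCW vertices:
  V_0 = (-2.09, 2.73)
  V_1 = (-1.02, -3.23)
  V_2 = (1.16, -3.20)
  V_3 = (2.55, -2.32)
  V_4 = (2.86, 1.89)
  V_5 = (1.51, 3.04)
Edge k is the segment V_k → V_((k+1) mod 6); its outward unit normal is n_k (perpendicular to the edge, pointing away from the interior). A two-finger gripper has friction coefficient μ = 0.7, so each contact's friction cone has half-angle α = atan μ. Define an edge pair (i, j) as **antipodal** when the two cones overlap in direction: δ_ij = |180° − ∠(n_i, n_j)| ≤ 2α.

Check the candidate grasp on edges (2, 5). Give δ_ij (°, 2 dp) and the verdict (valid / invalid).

δ = 27.42°, valid

α = atan 0.7 = 34.99°;  2α = 69.98°
edge 2: e_2 = (+1.39, +0.88);  n_2 = (+0.5349, -0.8449)
edge 5: e_5 = (-3.60, -0.31);  n_5 = (-0.0858, +0.9963)
∠(n_2, n_5) = 152.58°
δ = |180° − 152.58°| = 27.42°
27.42° ≤ 2α = 69.98°  →  valid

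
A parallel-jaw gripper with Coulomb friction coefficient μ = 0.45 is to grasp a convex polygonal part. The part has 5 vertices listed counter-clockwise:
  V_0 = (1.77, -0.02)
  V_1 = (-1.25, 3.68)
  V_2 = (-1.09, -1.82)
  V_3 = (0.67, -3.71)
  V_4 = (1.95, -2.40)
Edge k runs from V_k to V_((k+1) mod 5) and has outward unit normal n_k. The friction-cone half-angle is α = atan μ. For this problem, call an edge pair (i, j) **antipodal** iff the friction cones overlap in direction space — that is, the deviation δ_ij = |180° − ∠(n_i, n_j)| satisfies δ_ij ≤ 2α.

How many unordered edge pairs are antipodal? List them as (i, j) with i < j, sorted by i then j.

count = 5; pairs: (0,1), (0,2), (1,3), (1,4), (2,4)

α = atan 0.45 = 24.23°;  2α = 48.46°
n_0 = (+0.7747, +0.6323)
n_1 = (-0.9996, -0.0291)
n_2 = (-0.7318, -0.6815)
n_3 = (+0.7152, -0.6989)
n_4 = (+0.9972, +0.0754)
  (0,1): δ = 37.56°  ✓
  (0,2): δ = 3.74°  ✓
  (0,3): δ = 96.44°  ·
  (0,4): δ = 145.10°  ·
  (1,2): δ = 138.71°  ·
  (1,3): δ = 46.00°  ✓
  (1,4): δ = 2.66°  ✓
  (2,3): δ = 87.30°  ·
  (2,4): δ = 38.64°  ✓
  (3,4): δ = 131.34°  ·
antipodal pairs: 5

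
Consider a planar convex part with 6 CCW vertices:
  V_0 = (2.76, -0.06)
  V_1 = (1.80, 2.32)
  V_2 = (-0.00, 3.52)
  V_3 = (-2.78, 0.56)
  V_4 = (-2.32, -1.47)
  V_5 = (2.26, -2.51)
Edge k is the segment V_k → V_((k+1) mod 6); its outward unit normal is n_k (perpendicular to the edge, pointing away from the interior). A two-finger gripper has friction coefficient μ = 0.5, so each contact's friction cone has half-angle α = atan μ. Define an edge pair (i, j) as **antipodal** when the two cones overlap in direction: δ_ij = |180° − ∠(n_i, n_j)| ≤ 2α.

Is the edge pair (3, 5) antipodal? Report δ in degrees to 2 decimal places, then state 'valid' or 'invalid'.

α = atan 0.5 = 26.57°;  2α = 53.13°
edge 3: e_3 = (+0.46, -2.03);  n_3 = (-0.9753, -0.2210)
edge 5: e_5 = (+0.50, +2.45);  n_5 = (+0.9798, -0.2000)
∠(n_3, n_5) = 155.70°
δ = |180° − 155.70°| = 24.30°
24.30° ≤ 2α = 53.13°  →  valid

δ = 24.30°, valid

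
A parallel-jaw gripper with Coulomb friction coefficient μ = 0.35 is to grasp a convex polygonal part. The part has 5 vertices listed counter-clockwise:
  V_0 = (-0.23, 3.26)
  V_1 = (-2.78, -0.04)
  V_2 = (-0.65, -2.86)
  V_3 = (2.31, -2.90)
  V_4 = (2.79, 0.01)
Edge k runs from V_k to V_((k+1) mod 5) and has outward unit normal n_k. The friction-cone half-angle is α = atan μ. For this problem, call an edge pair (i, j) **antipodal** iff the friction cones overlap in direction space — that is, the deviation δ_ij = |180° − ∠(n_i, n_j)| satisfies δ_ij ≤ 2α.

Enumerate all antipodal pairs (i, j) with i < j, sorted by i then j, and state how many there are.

count = 2; pairs: (0,3), (1,4)

α = atan 0.35 = 19.29°;  2α = 38.58°
n_0 = (-0.7913, +0.6114)
n_1 = (-0.7980, -0.6027)
n_2 = (-0.0135, -0.9999)
n_3 = (+0.9867, -0.1627)
n_4 = (+0.7326, +0.6807)
  (0,1): δ = 105.24°  ·
  (0,2): δ = 53.08°  ·
  (0,3): δ = 28.33°  ✓
  (0,4): δ = 80.59°  ·
  (1,2): δ = 127.84°  ·
  (1,3): δ = 46.43°  ·
  (1,4): δ = 5.83°  ✓
  (2,3): δ = 98.59°  ·
  (2,4): δ = 46.33°  ·
  (3,4): δ = 127.73°  ·
antipodal pairs: 2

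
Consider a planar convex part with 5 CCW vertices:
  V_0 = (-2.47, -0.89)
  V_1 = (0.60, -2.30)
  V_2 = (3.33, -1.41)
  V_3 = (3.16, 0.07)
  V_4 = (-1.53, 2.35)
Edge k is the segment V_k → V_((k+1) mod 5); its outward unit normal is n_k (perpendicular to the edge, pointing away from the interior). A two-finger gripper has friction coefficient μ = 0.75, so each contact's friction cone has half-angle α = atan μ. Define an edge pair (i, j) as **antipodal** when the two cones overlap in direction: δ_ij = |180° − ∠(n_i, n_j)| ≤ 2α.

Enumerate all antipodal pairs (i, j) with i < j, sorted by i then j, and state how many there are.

α = atan 0.75 = 36.87°;  2α = 73.74°
n_0 = (-0.4174, -0.9087)
n_1 = (+0.3100, -0.9508)
n_2 = (+0.9935, +0.1141)
n_3 = (+0.4372, +0.8994)
n_4 = (-0.9604, +0.2786)
  (0,1): δ = 137.28°  ·
  (0,2): δ = 58.78°  ✓
  (0,3): δ = 1.26°  ✓
  (0,4): δ = 98.49°  ·
  (1,2): δ = 101.50°  ·
  (1,3): δ = 43.98°  ✓
  (1,4): δ = 55.76°  ✓
  (2,3): δ = 122.48°  ·
  (2,4): δ = 22.73°  ✓
  (3,4): δ = 80.25°  ·
antipodal pairs: 5

count = 5; pairs: (0,2), (0,3), (1,3), (1,4), (2,4)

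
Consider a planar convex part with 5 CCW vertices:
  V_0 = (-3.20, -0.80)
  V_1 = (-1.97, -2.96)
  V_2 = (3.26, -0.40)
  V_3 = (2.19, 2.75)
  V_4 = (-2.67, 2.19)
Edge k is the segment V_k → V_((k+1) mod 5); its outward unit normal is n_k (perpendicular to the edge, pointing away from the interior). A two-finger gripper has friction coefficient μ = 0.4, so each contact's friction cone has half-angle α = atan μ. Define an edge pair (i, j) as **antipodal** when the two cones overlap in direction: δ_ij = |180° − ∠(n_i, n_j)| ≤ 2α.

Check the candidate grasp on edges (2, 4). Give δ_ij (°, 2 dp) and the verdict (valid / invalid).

δ = 28.81°, valid

α = atan 0.4 = 21.80°;  2α = 43.60°
edge 2: e_2 = (-1.07, +3.15);  n_2 = (+0.9469, +0.3216)
edge 4: e_4 = (-0.53, -2.99);  n_4 = (-0.9847, +0.1745)
∠(n_2, n_4) = 151.19°
δ = |180° − 151.19°| = 28.81°
28.81° ≤ 2α = 43.60°  →  valid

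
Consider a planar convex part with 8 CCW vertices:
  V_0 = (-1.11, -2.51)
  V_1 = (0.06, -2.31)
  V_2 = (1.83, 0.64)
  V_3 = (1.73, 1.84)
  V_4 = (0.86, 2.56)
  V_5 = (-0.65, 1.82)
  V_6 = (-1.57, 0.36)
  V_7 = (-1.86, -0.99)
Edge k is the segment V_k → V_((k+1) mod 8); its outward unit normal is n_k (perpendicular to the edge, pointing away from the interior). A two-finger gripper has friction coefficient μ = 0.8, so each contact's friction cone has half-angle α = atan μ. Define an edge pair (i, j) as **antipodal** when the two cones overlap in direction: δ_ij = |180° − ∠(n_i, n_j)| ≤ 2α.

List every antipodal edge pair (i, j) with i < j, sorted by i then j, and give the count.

α = atan 0.8 = 38.66°;  2α = 77.32°
n_0 = (+0.1685, -0.9857)
n_1 = (+0.8575, -0.5145)
n_2 = (+0.9965, +0.0830)
n_3 = (+0.6376, +0.7704)
n_4 = (-0.4401, +0.8980)
n_5 = (-0.8460, +0.5331)
n_6 = (-0.9777, +0.2100)
n_7 = (-0.8968, -0.4425)
  (0,1): δ = 130.66°  ·
  (0,2): δ = 94.94°  ·
  (0,3): δ = 49.31°  ✓
  (0,4): δ = 16.41°  ✓
  (0,5): δ = 48.08°  ✓
  (0,6): δ = 68.18°  ✓
  (0,7): δ = 106.56°  ·
  (1,2): δ = 144.27°  ·
  (1,3): δ = 98.65°  ·
  (1,4): δ = 32.93°  ✓
  (1,5): δ = 1.25°  ✓
  (1,6): δ = 18.84°  ✓
  (1,7): δ = 57.23°  ✓
  (2,3): δ = 134.37°  ·
  (2,4): δ = 68.66°  ✓
  (2,5): δ = 36.98°  ✓
  (2,6): δ = 16.89°  ✓
  (2,7): δ = 21.50°  ✓
  (3,4): δ = 114.28°  ·
  (3,5): δ = 82.61°  ·
  (3,6): δ = 62.51°  ✓
  (3,7): δ = 24.13°  ✓
  (4,5): δ = 148.32°  ·
  (4,6): δ = 128.23°  ·
  (4,7): δ = 89.85°  ·
  (5,6): δ = 159.91°  ·
  (5,7): δ = 121.52°  ·
  (6,7): δ = 141.61°  ·
antipodal pairs: 14

count = 14; pairs: (0,3), (0,4), (0,5), (0,6), (1,4), (1,5), (1,6), (1,7), (2,4), (2,5), (2,6), (2,7), (3,6), (3,7)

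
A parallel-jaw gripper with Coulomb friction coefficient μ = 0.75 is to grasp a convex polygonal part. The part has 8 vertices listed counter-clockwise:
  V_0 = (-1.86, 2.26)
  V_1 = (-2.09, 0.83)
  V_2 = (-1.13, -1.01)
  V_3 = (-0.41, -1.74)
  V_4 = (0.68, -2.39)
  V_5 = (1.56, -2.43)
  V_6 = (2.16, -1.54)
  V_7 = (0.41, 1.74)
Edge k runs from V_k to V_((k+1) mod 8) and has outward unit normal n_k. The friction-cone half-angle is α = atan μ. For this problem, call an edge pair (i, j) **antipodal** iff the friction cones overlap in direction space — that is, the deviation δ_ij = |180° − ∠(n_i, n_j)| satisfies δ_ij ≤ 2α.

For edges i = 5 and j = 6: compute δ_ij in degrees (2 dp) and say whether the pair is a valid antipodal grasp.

α = atan 0.75 = 36.87°;  2α = 73.74°
edge 5: e_5 = (+0.60, +0.89);  n_5 = (+0.8292, -0.5590)
edge 6: e_6 = (-1.75, +3.28);  n_6 = (+0.8823, +0.4707)
∠(n_5, n_6) = 62.07°
δ = |180° − 62.07°| = 117.93°
117.93° > 2α = 73.74°  →  invalid

δ = 117.93°, invalid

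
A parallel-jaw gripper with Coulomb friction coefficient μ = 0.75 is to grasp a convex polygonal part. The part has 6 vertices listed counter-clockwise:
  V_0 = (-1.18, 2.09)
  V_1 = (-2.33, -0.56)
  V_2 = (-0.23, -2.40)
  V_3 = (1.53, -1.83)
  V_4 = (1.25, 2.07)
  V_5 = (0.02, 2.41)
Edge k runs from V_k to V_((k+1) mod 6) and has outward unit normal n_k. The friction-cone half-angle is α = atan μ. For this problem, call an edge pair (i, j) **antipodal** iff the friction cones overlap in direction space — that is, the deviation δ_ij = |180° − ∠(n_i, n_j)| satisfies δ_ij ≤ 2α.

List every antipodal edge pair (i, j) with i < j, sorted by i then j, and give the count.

count = 7; pairs: (0,2), (0,3), (1,3), (1,4), (1,5), (2,4), (2,5)

α = atan 0.75 = 36.87°;  2α = 73.74°
n_0 = (-0.9173, +0.3981)
n_1 = (-0.6590, -0.7521)
n_2 = (+0.3081, -0.9514)
n_3 = (+0.9974, +0.0716)
n_4 = (+0.2664, +0.9639)
n_5 = (-0.2577, +0.9662)
  (0,1): δ = 107.77°  ·
  (0,2): δ = 48.60°  ✓
  (0,3): δ = 27.57°  ✓
  (0,4): δ = 98.01°  ·
  (0,5): δ = 128.39°  ·
  (1,2): δ = 120.83°  ·
  (1,3): δ = 44.67°  ✓
  (1,4): δ = 25.77°  ✓
  (1,5): δ = 56.16°  ✓
  (2,3): δ = 103.84°  ·
  (2,4): δ = 33.40°  ✓
  (2,5): δ = 3.01°  ✓
  (3,4): δ = 109.56°  ·
  (3,5): δ = 79.18°  ·
  (4,5): δ = 149.62°  ·
antipodal pairs: 7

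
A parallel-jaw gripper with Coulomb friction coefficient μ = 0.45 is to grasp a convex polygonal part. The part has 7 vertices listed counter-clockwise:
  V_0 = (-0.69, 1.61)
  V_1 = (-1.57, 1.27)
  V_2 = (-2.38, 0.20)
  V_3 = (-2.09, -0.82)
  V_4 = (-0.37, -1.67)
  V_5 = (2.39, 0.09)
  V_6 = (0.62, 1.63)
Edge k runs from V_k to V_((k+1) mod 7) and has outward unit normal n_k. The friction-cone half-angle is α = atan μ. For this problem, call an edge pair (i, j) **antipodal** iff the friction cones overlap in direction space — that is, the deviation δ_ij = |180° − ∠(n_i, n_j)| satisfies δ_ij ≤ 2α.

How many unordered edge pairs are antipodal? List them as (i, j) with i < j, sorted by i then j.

α = atan 0.45 = 24.23°;  2α = 48.46°
n_0 = (-0.3604, +0.9328)
n_1 = (-0.7973, +0.6036)
n_2 = (-0.9619, -0.2735)
n_3 = (-0.4430, -0.8965)
n_4 = (+0.5377, -0.8432)
n_5 = (+0.6564, +0.7544)
n_6 = (-0.0153, +0.9999)
  (0,1): δ = 148.25°  ·
  (0,2): δ = 95.25°  ·
  (0,3): δ = 47.42°  ✓
  (0,4): δ = 11.40°  ✓
  (0,5): δ = 117.85°  ·
  (0,6): δ = 159.75°  ·
  (1,2): δ = 127.00°  ·
  (1,3): δ = 79.17°  ·
  (1,4): δ = 20.35°  ✓
  (1,5): δ = 86.10°  ·
  (1,6): δ = 128.00°  ·
  (2,3): δ = 132.17°  ·
  (2,4): δ = 73.35°  ·
  (2,5): δ = 33.10°  ✓
  (2,6): δ = 75.00°  ·
  (3,4): δ = 121.18°  ·
  (3,5): δ = 14.73°  ✓
  (3,6): δ = 27.17°  ✓
  (4,5): δ = 73.55°  ·
  (4,6): δ = 31.65°  ✓
  (5,6): δ = 138.10°  ·
antipodal pairs: 7

count = 7; pairs: (0,3), (0,4), (1,4), (2,5), (3,5), (3,6), (4,6)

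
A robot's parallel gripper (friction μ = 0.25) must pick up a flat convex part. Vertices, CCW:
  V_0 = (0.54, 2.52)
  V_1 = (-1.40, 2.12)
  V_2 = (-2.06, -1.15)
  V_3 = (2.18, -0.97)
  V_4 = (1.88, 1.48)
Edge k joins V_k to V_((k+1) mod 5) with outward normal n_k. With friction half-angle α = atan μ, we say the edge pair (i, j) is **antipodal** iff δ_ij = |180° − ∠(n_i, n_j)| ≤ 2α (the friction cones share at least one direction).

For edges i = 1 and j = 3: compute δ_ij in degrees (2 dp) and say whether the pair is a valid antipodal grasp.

α = atan 0.25 = 14.04°;  2α = 28.07°
edge 1: e_1 = (-0.66, -3.27);  n_1 = (-0.9802, +0.1978)
edge 3: e_3 = (-0.30, +2.45);  n_3 = (+0.9926, +0.1215)
∠(n_1, n_3) = 161.61°
δ = |180° − 161.61°| = 18.39°
18.39° ≤ 2α = 28.07°  →  valid

δ = 18.39°, valid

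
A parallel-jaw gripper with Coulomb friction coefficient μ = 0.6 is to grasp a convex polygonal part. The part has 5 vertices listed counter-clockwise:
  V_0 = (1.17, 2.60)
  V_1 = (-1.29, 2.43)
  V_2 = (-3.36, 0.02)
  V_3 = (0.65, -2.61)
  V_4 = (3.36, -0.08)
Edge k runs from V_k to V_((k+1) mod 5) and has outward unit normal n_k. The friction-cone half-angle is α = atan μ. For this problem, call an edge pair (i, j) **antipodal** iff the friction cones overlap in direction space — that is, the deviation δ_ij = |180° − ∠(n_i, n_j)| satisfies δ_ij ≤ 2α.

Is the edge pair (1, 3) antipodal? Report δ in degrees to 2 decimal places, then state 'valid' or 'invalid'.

α = atan 0.6 = 30.96°;  2α = 61.93°
edge 1: e_1 = (-2.07, -2.41);  n_1 = (-0.7586, +0.6516)
edge 3: e_3 = (+2.71, +2.53);  n_3 = (+0.6824, -0.7310)
∠(n_1, n_3) = 173.69°
δ = |180° − 173.69°| = 6.31°
6.31° ≤ 2α = 61.93°  →  valid

δ = 6.31°, valid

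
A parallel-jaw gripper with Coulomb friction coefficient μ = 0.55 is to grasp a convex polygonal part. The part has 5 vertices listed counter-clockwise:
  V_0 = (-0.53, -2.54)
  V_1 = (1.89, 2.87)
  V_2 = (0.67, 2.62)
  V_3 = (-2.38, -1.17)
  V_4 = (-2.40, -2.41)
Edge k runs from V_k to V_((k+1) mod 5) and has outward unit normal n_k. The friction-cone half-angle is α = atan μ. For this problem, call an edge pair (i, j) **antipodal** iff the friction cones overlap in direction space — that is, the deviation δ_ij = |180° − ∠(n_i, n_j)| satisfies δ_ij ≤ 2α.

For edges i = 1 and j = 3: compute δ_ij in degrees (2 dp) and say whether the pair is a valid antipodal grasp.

δ = 102.50°, invalid

α = atan 0.55 = 28.81°;  2α = 57.62°
edge 1: e_1 = (-1.22, -0.25);  n_1 = (-0.2007, +0.9796)
edge 3: e_3 = (-0.02, -1.24);  n_3 = (-0.9999, +0.0161)
∠(n_1, n_3) = 77.50°
δ = |180° − 77.50°| = 102.50°
102.50° > 2α = 57.62°  →  invalid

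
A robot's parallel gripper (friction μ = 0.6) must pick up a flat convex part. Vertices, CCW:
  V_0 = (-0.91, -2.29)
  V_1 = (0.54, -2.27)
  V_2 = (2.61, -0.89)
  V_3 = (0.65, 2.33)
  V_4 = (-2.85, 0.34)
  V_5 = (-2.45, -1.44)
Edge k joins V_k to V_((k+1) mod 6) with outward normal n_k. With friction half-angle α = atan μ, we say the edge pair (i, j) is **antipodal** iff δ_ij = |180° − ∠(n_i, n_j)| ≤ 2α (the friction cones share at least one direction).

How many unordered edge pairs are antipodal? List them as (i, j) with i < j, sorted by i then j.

α = atan 0.6 = 30.96°;  2α = 61.93°
n_0 = (+0.0138, -0.9999)
n_1 = (+0.5547, -0.8321)
n_2 = (+0.8542, +0.5199)
n_3 = (-0.4943, +0.8693)
n_4 = (-0.9757, -0.2193)
n_5 = (-0.4832, -0.8755)
  (0,1): δ = 147.10°  ·
  (0,2): δ = 59.46°  ✓
  (0,3): δ = 28.83°  ✓
  (0,4): δ = 101.87°  ·
  (0,5): δ = 150.31°  ·
  (1,2): δ = 92.36°  ·
  (1,3): δ = 4.07°  ✓
  (1,4): δ = 68.97°  ·
  (1,5): δ = 117.41°  ·
  (2,3): δ = 91.71°  ·
  (2,4): δ = 18.66°  ✓
  (2,5): δ = 29.77°  ✓
  (3,4): δ = 106.96°  ·
  (3,5): δ = 58.52°  ✓
  (4,5): δ = 131.56°  ·
antipodal pairs: 6

count = 6; pairs: (0,2), (0,3), (1,3), (2,4), (2,5), (3,5)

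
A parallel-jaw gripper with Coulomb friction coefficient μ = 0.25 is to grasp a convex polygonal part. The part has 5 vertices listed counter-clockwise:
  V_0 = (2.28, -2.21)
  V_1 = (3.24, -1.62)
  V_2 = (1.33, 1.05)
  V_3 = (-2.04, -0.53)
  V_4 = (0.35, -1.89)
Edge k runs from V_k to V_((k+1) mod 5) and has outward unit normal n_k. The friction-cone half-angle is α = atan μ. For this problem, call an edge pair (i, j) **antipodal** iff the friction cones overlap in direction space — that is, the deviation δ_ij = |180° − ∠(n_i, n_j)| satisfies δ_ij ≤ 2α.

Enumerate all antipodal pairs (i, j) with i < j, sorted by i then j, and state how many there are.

α = atan 0.25 = 14.04°;  2α = 28.07°
n_0 = (+0.5236, -0.8520)
n_1 = (+0.8133, +0.5818)
n_2 = (-0.4245, +0.9054)
n_3 = (-0.4946, -0.8691)
n_4 = (-0.1636, -0.9865)
  (0,1): δ = 86.00°  ·
  (0,2): δ = 6.46°  ✓
  (0,3): δ = 118.78°  ·
  (0,4): δ = 139.01°  ·
  (1,2): δ = 100.46°  ·
  (1,3): δ = 24.78°  ✓
  (1,4): δ = 45.01°  ·
  (2,3): δ = 54.76°  ·
  (2,4): δ = 34.53°  ·
  (3,4): δ = 159.77°  ·
antipodal pairs: 2

count = 2; pairs: (0,2), (1,3)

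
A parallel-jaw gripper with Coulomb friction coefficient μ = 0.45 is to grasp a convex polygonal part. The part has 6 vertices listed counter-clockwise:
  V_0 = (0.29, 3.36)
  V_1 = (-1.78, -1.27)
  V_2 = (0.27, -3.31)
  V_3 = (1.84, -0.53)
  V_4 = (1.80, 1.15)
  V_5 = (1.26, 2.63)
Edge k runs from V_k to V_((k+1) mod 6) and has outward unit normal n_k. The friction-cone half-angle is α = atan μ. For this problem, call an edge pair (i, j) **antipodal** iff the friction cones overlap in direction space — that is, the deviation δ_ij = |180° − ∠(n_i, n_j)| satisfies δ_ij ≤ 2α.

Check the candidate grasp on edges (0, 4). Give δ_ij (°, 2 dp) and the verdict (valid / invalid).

α = atan 0.45 = 24.23°;  2α = 48.46°
edge 0: e_0 = (-2.07, -4.63);  n_0 = (-0.9129, +0.4081)
edge 4: e_4 = (-0.54, +1.48);  n_4 = (+0.9394, +0.3428)
∠(n_0, n_4) = 135.87°
δ = |180° − 135.87°| = 44.13°
44.13° ≤ 2α = 48.46°  →  valid

δ = 44.13°, valid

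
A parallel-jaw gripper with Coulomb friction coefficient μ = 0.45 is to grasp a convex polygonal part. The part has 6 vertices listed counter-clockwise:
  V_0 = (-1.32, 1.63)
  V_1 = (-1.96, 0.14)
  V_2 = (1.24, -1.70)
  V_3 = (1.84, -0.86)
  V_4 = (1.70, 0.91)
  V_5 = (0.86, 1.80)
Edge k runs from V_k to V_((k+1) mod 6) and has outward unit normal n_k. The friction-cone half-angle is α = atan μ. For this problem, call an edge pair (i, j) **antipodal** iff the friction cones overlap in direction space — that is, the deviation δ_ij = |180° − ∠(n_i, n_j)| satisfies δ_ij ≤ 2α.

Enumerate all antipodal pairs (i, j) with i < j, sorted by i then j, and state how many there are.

α = atan 0.45 = 24.23°;  2α = 48.46°
n_0 = (-0.9188, +0.3947)
n_1 = (-0.4985, -0.8669)
n_2 = (+0.8137, -0.5812)
n_3 = (+0.9969, +0.0788)
n_4 = (+0.7272, +0.6864)
n_5 = (-0.0777, +0.9970)
  (0,1): δ = 96.65°  ·
  (0,2): δ = 12.29°  ✓
  (0,3): δ = 27.77°  ✓
  (0,4): δ = 66.59°  ·
  (0,5): δ = 117.70°  ·
  (1,2): δ = 95.64°  ·
  (1,3): δ = 55.58°  ·
  (1,4): δ = 16.76°  ✓
  (1,5): δ = 34.36°  ✓
  (2,3): δ = 139.94°  ·
  (2,4): δ = 101.12°  ·
  (2,5): δ = 50.00°  ·
  (3,4): δ = 141.18°  ·
  (3,5): δ = 90.06°  ·
  (4,5): δ = 128.89°  ·
antipodal pairs: 4

count = 4; pairs: (0,2), (0,3), (1,4), (1,5)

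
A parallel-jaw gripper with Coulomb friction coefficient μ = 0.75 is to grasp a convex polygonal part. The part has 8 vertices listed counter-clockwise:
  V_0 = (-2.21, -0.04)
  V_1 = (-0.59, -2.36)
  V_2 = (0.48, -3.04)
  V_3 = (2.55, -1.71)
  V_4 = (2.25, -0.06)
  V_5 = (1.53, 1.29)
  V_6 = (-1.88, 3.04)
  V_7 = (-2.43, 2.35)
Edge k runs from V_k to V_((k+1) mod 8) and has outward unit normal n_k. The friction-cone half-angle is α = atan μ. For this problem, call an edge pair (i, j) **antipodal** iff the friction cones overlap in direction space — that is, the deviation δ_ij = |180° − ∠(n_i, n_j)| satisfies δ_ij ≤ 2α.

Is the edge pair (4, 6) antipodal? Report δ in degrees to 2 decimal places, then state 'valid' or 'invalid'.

δ = 66.63°, valid

α = atan 0.75 = 36.87°;  2α = 73.74°
edge 4: e_4 = (-0.72, +1.35);  n_4 = (+0.8824, +0.4706)
edge 6: e_6 = (-0.55, -0.69);  n_6 = (-0.7820, +0.6233)
∠(n_4, n_6) = 113.37°
δ = |180° − 113.37°| = 66.63°
66.63° ≤ 2α = 73.74°  →  valid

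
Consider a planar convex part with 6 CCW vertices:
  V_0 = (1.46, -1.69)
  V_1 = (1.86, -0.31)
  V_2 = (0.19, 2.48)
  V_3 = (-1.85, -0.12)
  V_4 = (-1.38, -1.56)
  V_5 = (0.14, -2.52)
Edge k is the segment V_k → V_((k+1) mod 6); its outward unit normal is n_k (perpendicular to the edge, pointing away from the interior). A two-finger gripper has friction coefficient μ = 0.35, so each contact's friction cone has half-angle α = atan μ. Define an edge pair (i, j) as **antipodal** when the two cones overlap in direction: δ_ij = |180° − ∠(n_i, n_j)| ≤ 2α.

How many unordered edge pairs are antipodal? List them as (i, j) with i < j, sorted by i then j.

count = 5; pairs: (0,2), (0,3), (1,3), (1,4), (2,5)

α = atan 0.35 = 19.29°;  2α = 38.58°
n_0 = (+0.9605, -0.2784)
n_1 = (+0.8580, +0.5136)
n_2 = (-0.7867, +0.6173)
n_3 = (-0.9506, -0.3103)
n_4 = (-0.5340, -0.8455)
n_5 = (+0.5323, -0.8466)
  (0,1): δ = 132.93°  ·
  (0,2): δ = 21.95°  ✓
  (0,3): δ = 34.24°  ✓
  (0,4): δ = 73.89°  ·
  (0,5): δ = 138.33°  ·
  (1,2): δ = 69.02°  ·
  (1,3): δ = 12.83°  ✓
  (1,4): δ = 26.82°  ✓
  (1,5): δ = 91.26°  ·
  (2,3): δ = 123.81°  ·
  (2,4): δ = 84.16°  ·
  (2,5): δ = 19.72°  ✓
  (3,4): δ = 140.35°  ·
  (3,5): δ = 75.91°  ·
  (4,5): δ = 115.56°  ·
antipodal pairs: 5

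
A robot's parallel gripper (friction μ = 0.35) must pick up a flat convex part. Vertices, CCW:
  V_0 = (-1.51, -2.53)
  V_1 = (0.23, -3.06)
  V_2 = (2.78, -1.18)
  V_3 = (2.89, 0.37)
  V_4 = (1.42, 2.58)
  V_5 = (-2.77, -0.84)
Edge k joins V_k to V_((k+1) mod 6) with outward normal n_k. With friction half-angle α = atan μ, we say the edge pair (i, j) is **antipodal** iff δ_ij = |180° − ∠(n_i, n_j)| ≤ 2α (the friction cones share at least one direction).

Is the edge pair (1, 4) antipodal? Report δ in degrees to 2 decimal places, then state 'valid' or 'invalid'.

α = atan 0.35 = 19.29°;  2α = 38.58°
edge 1: e_1 = (+2.55, +1.88);  n_1 = (+0.5934, -0.8049)
edge 4: e_4 = (-4.19, -3.42);  n_4 = (-0.6323, +0.7747)
∠(n_1, n_4) = 177.18°
δ = |180° − 177.18°| = 2.82°
2.82° ≤ 2α = 38.58°  →  valid

δ = 2.82°, valid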